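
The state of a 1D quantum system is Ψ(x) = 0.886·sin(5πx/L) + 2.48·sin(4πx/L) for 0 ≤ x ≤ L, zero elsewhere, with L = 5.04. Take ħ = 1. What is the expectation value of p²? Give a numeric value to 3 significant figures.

p² Ψ = −ħ² d²Ψ/dx²; ⟨p²⟩ = −ħ² ∫ Ψ*·Ψ'' dx / ∫|Ψ|² dx.
d²/dx² sin(jπx/L) = −(jπ/L)²·sin(jπx/L); on 0 ≤ x ≤ L, ∫sin²(jπx/L) dx = L/2 and ∫sin(jπx/L)·sin(lπx/L) dx = 0 for j ≠ l, so only diagonal terms survive in ∫|Ψ|² and ∫Ψ·Ψ″; ∫Ψ·Ψ′ dx = [Ψ²/2] between the walls = 0.
State is unnormalized: ∫|Ψ|² dx = 17.477, and ∫Ψ*·(−ħ² Ψ'') dx = 115.57, so ⟨p²⟩ = 115.57 / 17.477.
⟨p²⟩ = 6.6125.

6.61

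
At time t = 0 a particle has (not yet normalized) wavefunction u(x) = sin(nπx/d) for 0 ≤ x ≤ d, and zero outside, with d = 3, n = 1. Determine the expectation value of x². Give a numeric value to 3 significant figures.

2.54

⟨x²⟩ = ∫ x²·|u|² dx / ∫|u|² dx (integrals over the domain).
With sin²θ = (1 − cos2θ)/2 on 0 ≤ x ≤ d: ∫sin²(nπx/d) dx = d/2, ∫x·sin²(nπx/d) dx = d²/4, ∫x²·sin²(nπx/d) dx = d³·(1/6 − 1/(4n²π²)); higher powers xᵏ the same way, integrating xᵏ·cos(2nπx/d) by parts.
State is unnormalized: ∫|u|² dx = 1.5000, and ∫u*·x²·u dx = 3.8161, so ⟨x²⟩ = 3.8161 / 1.5000.
⟨x²⟩ = 2.5441.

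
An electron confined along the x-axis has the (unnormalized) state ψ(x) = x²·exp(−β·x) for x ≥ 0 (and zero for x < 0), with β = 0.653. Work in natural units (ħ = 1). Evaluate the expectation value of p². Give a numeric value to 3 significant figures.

p² ψ = −ħ² d²ψ/dx²; ⟨p²⟩ = −ħ² ∫ ψ*·ψ'' dx / ∫|ψ|² dx.
Differentiate x²·exp(−β·x) with the product rule; every integrand then reduces to terms xʲ·e^(−2βx) on [0, ∞), with ∫₀^∞ xʲ·e^(−2βx) dx = j!/(2β)^(j+1).
State is unnormalized: ∫|ψ|² dx = 6.3168, and ∫ψ*·(−ħ² ψ'') dx = 0.89784, so ⟨p²⟩ = 0.89784 / 6.3168.
⟨p²⟩ = 0.14214.

0.142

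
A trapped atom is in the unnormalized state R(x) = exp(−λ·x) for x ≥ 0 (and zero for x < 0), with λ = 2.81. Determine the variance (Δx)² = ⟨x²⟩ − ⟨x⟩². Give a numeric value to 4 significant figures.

Compute ⟨x⟩ and ⟨x²⟩ separately, then (Δx)² = ⟨x²⟩ − ⟨x⟩².
Every integrand reduces to terms xʲ·e^(−2λx) on [0, ∞); use ∫₀^∞ xʲ·e^(−2λx) dx = j!/(2λ)^(j+1).
Normalization: ∫|R|² dx = 0.17794.
⟨x⟩ = 0.17794 and ⟨x²⟩ = 0.063322.
(Δx)² = 0.063322 − (0.17794)² = 0.031661.

0.03166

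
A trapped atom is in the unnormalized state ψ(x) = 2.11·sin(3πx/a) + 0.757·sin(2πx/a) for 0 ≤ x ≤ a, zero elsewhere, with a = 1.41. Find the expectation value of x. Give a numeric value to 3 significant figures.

0.531

⟨x⟩ = ∫ x·|ψ|² dx / ∫|ψ|² dx (integrals over the domain).
On 0 ≤ x ≤ a (j ≠ l): ∫sin²(jπx/a) dx = a/2, ∫sin(jπx/a)·sin(lπx/a) dx = 0; diagonal moments ∫x·sin²(jπx/a) dx = a²/4, ∫x²·sin²(jπx/a) dx = a³·(1/6 − 1/(4j²π²)); cross terms ∫x·sin(jπx/a)·sin(lπx/a) dx = 0 for j + l even and −4jla²/(π²(j² − l²)²) for j + l odd, ∫x²·sin(jπx/a)·sin(lπx/a) dx = (−1)^(j+l)·4jla³/(π²(j² − l²)²); higher powers the same way via product-to-sum and parts.
State is unnormalized: ∫|ψ|² dx = 3.5427, and ∫ψ*·x·ψ dx = 1.8799, so ⟨x⟩ = 1.8799 / 3.5427.
⟨x⟩ = 0.53063.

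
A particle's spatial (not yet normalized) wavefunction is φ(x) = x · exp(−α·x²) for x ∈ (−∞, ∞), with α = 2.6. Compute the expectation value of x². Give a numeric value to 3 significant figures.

⟨x²⟩ = ∫ x²·|φ|² dx / ∫|φ|² dx (integrals over the domain).
Expand each integrand as polynomial × e^(−2αx²) and use ∫x^(2j)·e^(−2αx²) dx = (2j−1)!!/(4α)^j · √(π/(2α)), odd powers → 0; here √(π/(2α)) = 0.77727.
State is unnormalized: ∫|φ|² dx = 0.074738, and ∫φ*·x²·φ dx = 0.021559, so ⟨x²⟩ = 0.021559 / 0.074738.
⟨x²⟩ = 0.28846.

0.288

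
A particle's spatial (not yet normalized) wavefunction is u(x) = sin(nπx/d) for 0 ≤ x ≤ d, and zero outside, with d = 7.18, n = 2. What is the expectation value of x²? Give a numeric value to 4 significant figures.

⟨x²⟩ = ∫ x²·|u|² dx / ∫|u|² dx (integrals over the domain).
With sin²θ = (1 − cos2θ)/2 on 0 ≤ x ≤ d: ∫sin²(nπx/d) dx = d/2, ∫x·sin²(nπx/d) dx = d²/4, ∫x²·sin²(nπx/d) dx = d³·(1/6 − 1/(4n²π²)); higher powers xᵏ the same way, integrating xᵏ·cos(2nπx/d) by parts.
State is unnormalized: ∫|u|² dx = 3.5900, and ∫u*·x²·u dx = 59.347, so ⟨x²⟩ = 59.347 / 3.5900.
⟨x²⟩ = 16.531.

16.53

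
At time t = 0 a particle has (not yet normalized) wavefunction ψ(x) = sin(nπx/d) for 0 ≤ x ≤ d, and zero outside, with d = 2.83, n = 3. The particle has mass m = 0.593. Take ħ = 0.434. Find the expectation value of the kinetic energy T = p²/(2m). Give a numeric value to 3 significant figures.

T = −(ħ²/2m) d²/dx², so ⟨T⟩ = −(ħ²/2m) ∫ ψ*·ψ'' dx / ∫|ψ|² dx; with m = 0.593.
d/dx sin(nπx/d) = (nπ/d)·cos(nπx/d) and d²/dx² sin(nπx/d) = −(nπ/d)²·sin(nπx/d); on 0 ≤ x ≤ d, ∫sin²(nπx/d) dx = d/2 and ∫sin(nπx/d)·cos(nπx/d) dx = 0.
State is unnormalized: ∫|ψ|² dx = 1.4150, and ∫ψ*·(−ħ²/2m · ψ'') dx = 2.4924, so ⟨T⟩ = 2.4924 / 1.4150.
⟨T⟩ = 1.7614.

1.76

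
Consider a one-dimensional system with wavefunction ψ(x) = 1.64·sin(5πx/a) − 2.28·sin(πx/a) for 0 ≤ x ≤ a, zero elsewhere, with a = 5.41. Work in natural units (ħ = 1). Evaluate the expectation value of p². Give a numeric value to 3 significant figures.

p² ψ = −ħ² d²ψ/dx²; ⟨p²⟩ = −ħ² ∫ ψ*·ψ'' dx / ∫|ψ|² dx.
d²/dx² sin(jπx/a) = −(jπ/a)²·sin(jπx/a); on 0 ≤ x ≤ a, ∫sin²(jπx/a) dx = a/2 and ∫sin(jπx/a)·sin(lπx/a) dx = 0 for j ≠ l, so only diagonal terms survive in ∫|ψ|² and ∫ψ·ψ″; ∫ψ·ψ′ dx = [ψ²/2] between the walls = 0.
State is unnormalized: ∫|ψ|² dx = 21.337, and ∫ψ*·(−ħ² ψ'') dx = 66.076, so ⟨p²⟩ = 66.076 / 21.337.
⟨p²⟩ = 3.0968.

3.10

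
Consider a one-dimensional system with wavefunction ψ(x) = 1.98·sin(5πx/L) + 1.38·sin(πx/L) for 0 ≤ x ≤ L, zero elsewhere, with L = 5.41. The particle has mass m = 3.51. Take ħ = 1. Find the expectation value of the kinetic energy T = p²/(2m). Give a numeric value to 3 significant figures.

T = −(ħ²/2m) d²/dx², so ⟨T⟩ = −(ħ²/2m) ∫ ψ*·ψ'' dx / ∫|ψ|² dx; with m = 3.51.
d²/dx² sin(jπx/L) = −(jπ/L)²·sin(jπx/L); on 0 ≤ x ≤ L, ∫sin²(jπx/L) dx = L/2 and ∫sin(jπx/L)·sin(lπx/L) dx = 0 for j ≠ l, so only diagonal terms survive in ∫|ψ|² and ∫ψ·ψ″; ∫ψ·ψ′ dx = [ψ²/2] between the walls = 0.
State is unnormalized: ∫|ψ|² dx = 15.756, and ∫ψ*·(−ħ²/2m · ψ'') dx = 12.983, so ⟨T⟩ = 12.983 / 15.756.
⟨T⟩ = 0.82398.

0.824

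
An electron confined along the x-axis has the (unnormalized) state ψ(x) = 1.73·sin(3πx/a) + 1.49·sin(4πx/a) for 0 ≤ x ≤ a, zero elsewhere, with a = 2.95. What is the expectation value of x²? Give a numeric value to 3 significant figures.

1.15

⟨x²⟩ = ∫ x²·|ψ|² dx / ∫|ψ|² dx (integrals over the domain).
On 0 ≤ x ≤ a (j ≠ l): ∫sin²(jπx/a) dx = a/2, ∫sin(jπx/a)·sin(lπx/a) dx = 0; diagonal moments ∫x·sin²(jπx/a) dx = a²/4, ∫x²·sin²(jπx/a) dx = a³·(1/6 − 1/(4j²π²)); cross terms ∫x·sin(jπx/a)·sin(lπx/a) dx = 0 for j + l even and −4jla²/(π²(j² − l²)²) for j + l odd, ∫x²·sin(jπx/a)·sin(lπx/a) dx = (−1)^(j+l)·4jla³/(π²(j² − l²)²); higher powers the same way via product-to-sum and parts.
State is unnormalized: ∫|ψ|² dx = 7.6892, and ∫ψ*·x²·ψ dx = 8.8622, so ⟨x²⟩ = 8.8622 / 7.6892.
⟨x²⟩ = 1.1526.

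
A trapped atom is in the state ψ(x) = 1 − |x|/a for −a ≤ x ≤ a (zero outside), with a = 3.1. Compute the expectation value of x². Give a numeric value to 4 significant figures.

0.9610

⟨x²⟩ = ∫ x²·|ψ|² dx / ∫|ψ|² dx (integrals over the domain).
ψ is even, so ∫ over [−a, a] = 2∫₀ᵃ with ψ = 1 − x/a there: ∫₀ᵃ (1 − x/a)² dx = a/3, ∫₀ᵃ x²(1 − x/a)² dx = a³/30, ∫₀ᵃ x⁴(1 − x/a)² dx = a⁵/105.
State is unnormalized: ∫|ψ|² dx = 2.0667, and ∫ψ*·x²·ψ dx = 1.9861, so ⟨x²⟩ = 1.9861 / 2.0667.
⟨x²⟩ = 0.96100.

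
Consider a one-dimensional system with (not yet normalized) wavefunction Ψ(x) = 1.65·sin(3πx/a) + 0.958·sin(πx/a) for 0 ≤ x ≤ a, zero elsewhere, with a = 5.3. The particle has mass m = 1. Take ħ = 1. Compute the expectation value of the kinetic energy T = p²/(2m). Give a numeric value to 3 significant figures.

T = −(ħ²/2m) d²/dx², so ⟨T⟩ = −(ħ²/2m) ∫ Ψ*·Ψ'' dx / ∫|Ψ|² dx; with m = 1.
d²/dx² sin(jπx/a) = −(jπ/a)²·sin(jπx/a); on 0 ≤ x ≤ a, ∫sin²(jπx/a) dx = a/2 and ∫sin(jπx/a)·sin(lπx/a) dx = 0 for j ≠ l, so only diagonal terms survive in ∫|Ψ|² and ∫Ψ·Ψ″; ∫Ψ·Ψ′ dx = [Ψ²/2] between the walls = 0.
State is unnormalized: ∫|Ψ|² dx = 9.6467, and ∫Ψ*·(−ħ²/2m · Ψ'') dx = 11.834, so ⟨T⟩ = 11.834 / 9.6467.
⟨T⟩ = 1.2268.

1.23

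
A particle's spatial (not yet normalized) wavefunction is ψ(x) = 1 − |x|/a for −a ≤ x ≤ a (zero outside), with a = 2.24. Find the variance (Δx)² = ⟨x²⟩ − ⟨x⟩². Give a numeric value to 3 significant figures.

0.502

Compute ⟨x⟩ and ⟨x²⟩ separately, then (Δx)² = ⟨x²⟩ − ⟨x⟩².
ψ is even, so ∫ over [−a, a] = 2∫₀ᵃ with ψ = 1 − x/a there: ∫₀ᵃ (1 − x/a)² dx = a/3, ∫₀ᵃ x²(1 − x/a)² dx = a³/30, ∫₀ᵃ x⁴(1 − x/a)² dx = a⁵/105.
Normalization: ∫|ψ|² dx = 1.4933.
⟨x⟩ = 0.0000 and ⟨x²⟩ = 0.50176.
(Δx)² = 0.50176 − (0.0000)² = 0.50176.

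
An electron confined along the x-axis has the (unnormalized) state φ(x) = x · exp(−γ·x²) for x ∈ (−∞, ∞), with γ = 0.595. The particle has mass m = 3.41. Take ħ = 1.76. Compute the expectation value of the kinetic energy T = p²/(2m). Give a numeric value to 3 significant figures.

0.811

T = −(ħ²/2m) d²/dx², so ⟨T⟩ = −(ħ²/2m) ∫ φ*·φ'' dx / ∫|φ|² dx; with m = 3.41.
Expand each integrand as polynomial × e^(−2γx²) and use ∫x^(2j)·e^(−2γx²) dx = (2j−1)!!/(4γ)^j · √(π/(2γ)), odd powers → 0; here √(π/(2γ)) = 1.6248. Differentiate with the product rule, d/dx e^(−γx²) = −2γx·e^(−γx²).
State is unnormalized: ∫|φ|² dx = 0.68269, and ∫φ*·(−ħ²/2m · φ'') dx = 0.55348, so ⟨T⟩ = 0.55348 / 0.68269.
⟨T⟩ = 0.81074.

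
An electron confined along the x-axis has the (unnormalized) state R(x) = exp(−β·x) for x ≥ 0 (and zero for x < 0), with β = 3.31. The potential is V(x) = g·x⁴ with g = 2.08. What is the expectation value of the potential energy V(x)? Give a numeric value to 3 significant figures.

⟨V⟩ = ∫ V(x)·|R|² dx / ∫|R|² dx.
Every integrand reduces to terms xʲ·e^(−2βx) on [0, ∞); use ∫₀^∞ xʲ·e^(−2βx) dx = j!/(2β)^(j+1).
State is unnormalized: ∫|R|² dx = 0.15106, and ∫R*·V(x)·R dx = 0.0039263, so ⟨V⟩ = 0.0039263 / 0.15106.
⟨V⟩ = 0.025992.

0.0260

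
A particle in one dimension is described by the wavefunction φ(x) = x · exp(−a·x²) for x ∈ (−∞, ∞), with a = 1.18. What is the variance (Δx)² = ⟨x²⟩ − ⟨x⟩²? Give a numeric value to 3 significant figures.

Compute ⟨x⟩ and ⟨x²⟩ separately, then (Δx)² = ⟨x²⟩ − ⟨x⟩².
Expand each integrand as polynomial × e^(−2ax²) and use ∫x^(2j)·e^(−2ax²) dx = (2j−1)!!/(4a)^j · √(π/(2a)), odd powers → 0; here √(π/(2a)) = 1.1538.
Normalization: ∫|φ|² dx = 0.24444.
⟨x⟩ = 0.0000 and ⟨x²⟩ = 0.63559.
(Δx)² = 0.63559 − (0.0000)² = 0.63559.

0.636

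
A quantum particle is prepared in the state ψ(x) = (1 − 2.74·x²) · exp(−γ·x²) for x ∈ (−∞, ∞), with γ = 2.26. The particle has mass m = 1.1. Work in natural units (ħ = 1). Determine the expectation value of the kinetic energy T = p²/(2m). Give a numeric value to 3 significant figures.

T = −(ħ²/2m) d²/dx², so ⟨T⟩ = −(ħ²/2m) ∫ ψ*·ψ'' dx / ∫|ψ|² dx; with m = 1.1.
Expand each integrand as polynomial × e^(−2γx²) and use ∫x^(2j)·e^(−2γx²) dx = (2j−1)!!/(4γ)^j · √(π/(2γ)), odd powers → 0; here √(π/(2γ)) = 0.83369. Differentiate with the product rule, d/dx e^(−γx²) = −2γx·e^(−γx²).
State is unnormalized: ∫|ψ|² dx = 0.55808, and ∫ψ*·(−ħ²/2m · ψ'') dx = 1.9263, so ⟨T⟩ = 1.9263 / 0.55808.
⟨T⟩ = 3.4517.

3.45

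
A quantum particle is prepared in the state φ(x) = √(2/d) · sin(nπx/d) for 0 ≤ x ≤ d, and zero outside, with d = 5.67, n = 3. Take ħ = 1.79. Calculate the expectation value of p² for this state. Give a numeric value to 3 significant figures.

p² φ = −ħ² d²φ/dx²; ⟨p²⟩ = −ħ² ∫ φ*·φ'' dx.
d/dx sin(nπx/d) = (nπ/d)·cos(nπx/d) and d²/dx² sin(nπx/d) = −(nπ/d)²·sin(nπx/d); on 0 ≤ x ≤ d, ∫sin²(nπx/d) dx = d/2 and ∫sin(nπx/d)·cos(nπx/d) dx = 0.
⟨p²⟩ = 8.8528.

8.85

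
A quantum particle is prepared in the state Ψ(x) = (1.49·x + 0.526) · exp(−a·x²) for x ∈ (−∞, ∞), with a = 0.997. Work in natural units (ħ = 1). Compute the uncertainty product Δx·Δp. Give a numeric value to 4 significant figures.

Δx = √(⟨x²⟩−⟨x⟩²), Δp = √(⟨p²⟩−⟨p⟩²).
Expand each integrand as polynomial × e^(−2ax²) and use ∫x^(2j)·e^(−2ax²) dx = (2j−1)!!/(4a)^j · √(π/(2a)), odd powers → 0; here √(π/(2a)) = 1.2552. Differentiate with the product rule, d/dx e^(−ax²) = −2ax·e^(−ax²).
Normalization: ∫|Ψ|² dx = 1.0460.
⟨x⟩ = 0.47164, ⟨x²⟩ = 0.58576 ⇒ Δx = 0.60276.
⟨p⟩ = 0.0000, ⟨p²⟩ = 2.3290 ⇒ Δp = 1.5261.
Δx·Δp = 0.91987.

0.9199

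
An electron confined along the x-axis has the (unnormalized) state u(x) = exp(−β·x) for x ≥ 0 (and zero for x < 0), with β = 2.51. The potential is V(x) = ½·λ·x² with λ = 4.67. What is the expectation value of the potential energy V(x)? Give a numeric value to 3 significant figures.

⟨V⟩ = ∫ V(x)·|u|² dx / ∫|u|² dx.
Every integrand reduces to terms xʲ·e^(−2βx) on [0, ∞); use ∫₀^∞ xʲ·e^(−2βx) dx = j!/(2β)^(j+1).
State is unnormalized: ∫|u|² dx = 0.19920, and ∫u*·V(x)·u dx = 0.036915, so ⟨V⟩ = 0.036915 / 0.19920.
⟨V⟩ = 0.18531.

0.185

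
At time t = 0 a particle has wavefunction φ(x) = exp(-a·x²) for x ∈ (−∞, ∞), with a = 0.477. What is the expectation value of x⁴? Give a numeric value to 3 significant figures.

⟨x⁴⟩ = ∫ x⁴·|φ|² dx / ∫|φ|² dx (integrals over the domain).
Gaussian moments: ∫x^(2j)·e^(−2ax²) dx = (2j−1)!!/(4a)^j · √(π/(2a)), odd powers integrate to 0; here √(π/(2a)) = 1.8147.
State is unnormalized: ∫|φ|² dx = 1.8147, and ∫φ*·x⁴·φ dx = 1.4954, so ⟨x⁴⟩ = 1.4954 / 1.8147.
⟨x⁴⟩ = 0.82407.

0.824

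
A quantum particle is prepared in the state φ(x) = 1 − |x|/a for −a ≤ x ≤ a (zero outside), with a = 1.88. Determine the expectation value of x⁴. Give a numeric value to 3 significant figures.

⟨x⁴⟩ = ∫ x⁴·|φ|² dx / ∫|φ|² dx (integrals over the domain).
φ is even, so ∫ over [−a, a] = 2∫₀ᵃ with φ = 1 − x/a there: ∫₀ᵃ (1 − x/a)² dx = a/3, ∫₀ᵃ x²(1 − x/a)² dx = a³/30, ∫₀ᵃ x⁴(1 − x/a)² dx = a⁵/105.
State is unnormalized: ∫|φ|² dx = 1.2533, and ∫φ*·x⁴·φ dx = 0.44733, so ⟨x⁴⟩ = 0.44733 / 1.2533.
⟨x⁴⟩ = 0.35691.

0.357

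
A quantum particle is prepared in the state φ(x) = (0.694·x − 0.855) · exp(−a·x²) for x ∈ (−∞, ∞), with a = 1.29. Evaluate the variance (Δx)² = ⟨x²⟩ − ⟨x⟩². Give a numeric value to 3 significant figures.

Compute ⟨x⟩ and ⟨x²⟩ separately, then (Δx)² = ⟨x²⟩ − ⟨x⟩².
Expand each integrand as polynomial × e^(−2ax²) and use ∫x^(2j)·e^(−2ax²) dx = (2j−1)!!/(4a)^j · √(π/(2a)), odd powers → 0; here √(π/(2a)) = 1.1035.
Normalization: ∫|φ|² dx = 0.90967.
⟨x⟩ = -0.27899 and ⟨x²⟩ = 0.23768.
(Δx)² = 0.23768 − (-0.27899)² = 0.15985.

0.160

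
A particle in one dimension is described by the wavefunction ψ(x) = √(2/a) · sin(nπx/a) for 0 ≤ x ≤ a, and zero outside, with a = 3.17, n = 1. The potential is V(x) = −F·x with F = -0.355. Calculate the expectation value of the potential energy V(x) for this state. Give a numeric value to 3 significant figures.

⟨V⟩ = ∫ V(x)·|ψ|² dx.
With sin²θ = (1 − cos2θ)/2 on 0 ≤ x ≤ a: ∫sin²(nπx/a) dx = a/2, ∫x·sin²(nπx/a) dx = a²/4, ∫x²·sin²(nπx/a) dx = a³·(1/6 − 1/(4n²π²)); higher powers xᵏ the same way, integrating xᵏ·cos(2nπx/a) by parts.
⟨V⟩ = 0.56268.

0.563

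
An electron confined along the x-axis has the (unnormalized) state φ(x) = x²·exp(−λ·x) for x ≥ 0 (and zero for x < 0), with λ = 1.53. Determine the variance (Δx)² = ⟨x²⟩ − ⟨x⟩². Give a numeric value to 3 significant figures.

Compute ⟨x⟩ and ⟨x²⟩ separately, then (Δx)² = ⟨x²⟩ − ⟨x⟩².
Every integrand reduces to terms xʲ·e^(−2λx) on [0, ∞); use ∫₀^∞ xʲ·e^(−2λx) dx = j!/(2λ)^(j+1).
Normalization: ∫|φ|² dx = 0.089455.
⟨x⟩ = 1.6340 and ⟨x²⟩ = 3.2039.
(Δx)² = 3.2039 − (1.6340)² = 0.53398.

0.534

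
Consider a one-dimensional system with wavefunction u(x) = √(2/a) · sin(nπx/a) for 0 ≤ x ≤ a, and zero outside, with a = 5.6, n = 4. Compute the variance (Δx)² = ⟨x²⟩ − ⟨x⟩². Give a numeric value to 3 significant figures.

Compute ⟨x⟩ and ⟨x²⟩ separately, then (Δx)² = ⟨x²⟩ − ⟨x⟩².
With sin²θ = (1 − cos2θ)/2 on 0 ≤ x ≤ a: ∫sin²(nπx/a) dx = a/2, ∫x·sin²(nπx/a) dx = a²/4, ∫x²·sin²(nπx/a) dx = a³·(1/6 − 1/(4n²π²)); higher powers xᵏ the same way, integrating xᵏ·cos(2nπx/a) by parts.
⟨x⟩ = 2.8000 and ⟨x²⟩ = 10.354.
(Δx)² = 10.354 − (2.8000)² = 2.5140.

2.51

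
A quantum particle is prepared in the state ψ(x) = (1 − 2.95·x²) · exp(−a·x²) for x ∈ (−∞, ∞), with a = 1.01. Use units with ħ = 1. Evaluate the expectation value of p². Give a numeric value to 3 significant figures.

5.49

p² ψ = −ħ² d²ψ/dx²; ⟨p²⟩ = −ħ² ∫ ψ*·ψ'' dx / ∫|ψ|² dx.
Expand each integrand as polynomial × e^(−2ax²) and use ∫x^(2j)·e^(−2ax²) dx = (2j−1)!!/(4a)^j · √(π/(2a)), odd powers → 0; here √(π/(2a)) = 1.2471. Differentiate with the product rule, d/dx e^(−ax²) = −2ax·e^(−ax²).
State is unnormalized: ∫|ψ|² dx = 1.4207, and ∫ψ*·(−ħ² ψ'') dx = 7.8001, so ⟨p²⟩ = 7.8001 / 1.4207.
⟨p²⟩ = 5.4905.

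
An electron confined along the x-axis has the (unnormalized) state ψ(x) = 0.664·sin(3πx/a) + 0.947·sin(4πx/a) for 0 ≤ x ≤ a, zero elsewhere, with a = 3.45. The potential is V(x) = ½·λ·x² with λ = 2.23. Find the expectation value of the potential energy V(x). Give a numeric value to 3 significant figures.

1.89

⟨V⟩ = ∫ V(x)·|ψ|² dx / ∫|ψ|² dx.
On 0 ≤ x ≤ a (j ≠ l): ∫sin²(jπx/a) dx = a/2, ∫sin(jπx/a)·sin(lπx/a) dx = 0; diagonal moments ∫x·sin²(jπx/a) dx = a²/4, ∫x²·sin²(jπx/a) dx = a³·(1/6 − 1/(4j²π²)); cross terms ∫x·sin(jπx/a)·sin(lπx/a) dx = 0 for j + l even and −4jla²/(π²(j² − l²)²) for j + l odd, ∫x²·sin(jπx/a)·sin(lπx/a) dx = (−1)^(j+l)·4jla³/(π²(j² − l²)²); higher powers the same way via product-to-sum and parts.
State is unnormalized: ∫|ψ|² dx = 2.3075, and ∫ψ*·V(x)·ψ dx = 4.3711, so ⟨V⟩ = 4.3711 / 2.3075.
⟨V⟩ = 1.8943.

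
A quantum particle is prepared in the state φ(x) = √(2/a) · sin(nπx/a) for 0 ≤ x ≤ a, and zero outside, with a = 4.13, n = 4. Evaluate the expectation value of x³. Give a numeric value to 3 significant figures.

⟨x³⟩ = ∫ x³·|φ|² dx (integrals over the domain).
With sin²θ = (1 − cos2θ)/2 on 0 ≤ x ≤ a: ∫sin²(nπx/a) dx = a/2, ∫x·sin²(nπx/a) dx = a²/4, ∫x²·sin²(nπx/a) dx = a³·(1/6 − 1/(4n²π²)); higher powers xᵏ the same way, integrating xᵏ·cos(2nπx/a) by parts.
⟨x³⟩ = 17.277.

17.3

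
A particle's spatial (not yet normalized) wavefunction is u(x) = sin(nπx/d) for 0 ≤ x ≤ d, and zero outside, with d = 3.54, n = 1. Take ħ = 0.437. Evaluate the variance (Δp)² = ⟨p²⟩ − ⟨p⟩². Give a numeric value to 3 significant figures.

0.150

Compute ⟨p⟩ and ⟨p²⟩ separately; (Δp)² = ⟨p²⟩ − ⟨p⟩².
d/dx sin(nπx/d) = (nπ/d)·cos(nπx/d) and d²/dx² sin(nπx/d) = −(nπ/d)²·sin(nπx/d); on 0 ≤ x ≤ d, ∫sin²(nπx/d) dx = d/2 and ∫sin(nπx/d)·cos(nπx/d) dx = 0.
Normalization: ∫|u|² dx = 1.7700.
⟨p⟩ = 0.0000 and ⟨p²⟩ = 0.15040.
(Δp)² = 0.15040 − (0.0000)² = 0.15040.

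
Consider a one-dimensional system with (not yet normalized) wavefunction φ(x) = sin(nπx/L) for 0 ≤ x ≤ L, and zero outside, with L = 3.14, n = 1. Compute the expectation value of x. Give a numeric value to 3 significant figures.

1.57

⟨x⟩ = ∫ x·|φ|² dx / ∫|φ|² dx (integrals over the domain).
With sin²θ = (1 − cos2θ)/2 on 0 ≤ x ≤ L: ∫sin²(nπx/L) dx = L/2, ∫x·sin²(nπx/L) dx = L²/4, ∫x²·sin²(nπx/L) dx = L³·(1/6 − 1/(4n²π²)); higher powers xᵏ the same way, integrating xᵏ·cos(2nπx/L) by parts.
State is unnormalized: ∫|φ|² dx = 1.5700, and ∫φ*·x·φ dx = 2.4649, so ⟨x⟩ = 2.4649 / 1.5700.
⟨x⟩ = 1.5700.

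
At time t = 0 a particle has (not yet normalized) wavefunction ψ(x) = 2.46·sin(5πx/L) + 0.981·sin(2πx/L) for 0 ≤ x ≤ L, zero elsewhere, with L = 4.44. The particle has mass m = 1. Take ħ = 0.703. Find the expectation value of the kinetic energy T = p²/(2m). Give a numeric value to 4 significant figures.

2.736

T = −(ħ²/2m) d²/dx², so ⟨T⟩ = −(ħ²/2m) ∫ ψ*·ψ'' dx / ∫|ψ|² dx; with m = 1.
d²/dx² sin(jπx/L) = −(jπ/L)²·sin(jπx/L); on 0 ≤ x ≤ L, ∫sin²(jπx/L) dx = L/2 and ∫sin(jπx/L)·sin(lπx/L) dx = 0 for j ≠ l, so only diagonal terms survive in ∫|ψ|² and ∫ψ·ψ″; ∫ψ·ψ′ dx = [ψ²/2] between the walls = 0.
State is unnormalized: ∫|ψ|² dx = 15.571, and ∫ψ*·(−ħ²/2m · ψ'') dx = 42.608, so ⟨T⟩ = 42.608 / 15.571.
⟨T⟩ = 2.7364.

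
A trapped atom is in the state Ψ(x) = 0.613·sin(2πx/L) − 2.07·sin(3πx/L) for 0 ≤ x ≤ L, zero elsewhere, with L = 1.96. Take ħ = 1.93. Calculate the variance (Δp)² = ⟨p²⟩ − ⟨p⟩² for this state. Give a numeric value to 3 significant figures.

82.3

Compute ⟨p⟩ and ⟨p²⟩ separately; (Δp)² = ⟨p²⟩ − ⟨p⟩².
d²/dx² sin(jπx/L) = −(jπ/L)²·sin(jπx/L); on 0 ≤ x ≤ L, ∫sin²(jπx/L) dx = L/2 and ∫sin(jπx/L)·sin(lπx/L) dx = 0 for j ≠ l, so only diagonal terms survive in ∫|Ψ|² and ∫Ψ·Ψ″; ∫Ψ·Ψ′ dx = [Ψ²/2] between the walls = 0.
Normalization: ∫|Ψ|² dx = 4.5675.
⟨p⟩ = 0.0000 and ⟨p²⟩ = 82.270.
(Δp)² = 82.270 − (0.0000)² = 82.270.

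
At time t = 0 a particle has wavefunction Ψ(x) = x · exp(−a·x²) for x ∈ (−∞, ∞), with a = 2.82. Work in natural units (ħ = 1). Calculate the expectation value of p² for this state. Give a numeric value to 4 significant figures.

p² Ψ = −ħ² d²Ψ/dx²; ⟨p²⟩ = −ħ² ∫ Ψ*·Ψ'' dx / ∫|Ψ|² dx.
Expand each integrand as polynomial × e^(−2ax²) and use ∫x^(2j)·e^(−2ax²) dx = (2j−1)!!/(4a)^j · √(π/(2a)), odd powers → 0; here √(π/(2a)) = 0.74634. Differentiate with the product rule, d/dx e^(−ax²) = −2ax·e^(−ax²).
State is unnormalized: ∫|Ψ|² dx = 0.066165, and ∫Ψ*·(−ħ² Ψ'') dx = 0.55975, so ⟨p²⟩ = 0.55975 / 0.066165.
⟨p²⟩ = 8.4600.

8.460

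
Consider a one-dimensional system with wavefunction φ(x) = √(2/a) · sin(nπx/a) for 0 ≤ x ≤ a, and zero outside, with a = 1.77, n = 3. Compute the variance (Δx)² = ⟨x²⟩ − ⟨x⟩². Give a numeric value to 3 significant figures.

Compute ⟨x⟩ and ⟨x²⟩ separately, then (Δx)² = ⟨x²⟩ − ⟨x⟩².
With sin²θ = (1 − cos2θ)/2 on 0 ≤ x ≤ a: ∫sin²(nπx/a) dx = a/2, ∫x·sin²(nπx/a) dx = a²/4, ∫x²·sin²(nπx/a) dx = a³·(1/6 − 1/(4n²π²)); higher powers xᵏ the same way, integrating xᵏ·cos(2nπx/a) by parts.
⟨x⟩ = 0.88500 and ⟨x²⟩ = 1.0267.
(Δx)² = 1.0267 − (0.88500)² = 0.24344.

0.243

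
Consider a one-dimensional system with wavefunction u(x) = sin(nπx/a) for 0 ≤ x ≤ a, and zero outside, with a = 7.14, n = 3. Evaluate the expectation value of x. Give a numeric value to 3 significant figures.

3.57

⟨x⟩ = ∫ x·|u|² dx / ∫|u|² dx (integrals over the domain).
With sin²θ = (1 − cos2θ)/2 on 0 ≤ x ≤ a: ∫sin²(nπx/a) dx = a/2, ∫x·sin²(nπx/a) dx = a²/4, ∫x²·sin²(nπx/a) dx = a³·(1/6 − 1/(4n²π²)); higher powers xᵏ the same way, integrating xᵏ·cos(2nπx/a) by parts.
State is unnormalized: ∫|u|² dx = 3.5700, and ∫u*·x·u dx = 12.745, so ⟨x⟩ = 12.745 / 3.5700.
⟨x⟩ = 3.5700.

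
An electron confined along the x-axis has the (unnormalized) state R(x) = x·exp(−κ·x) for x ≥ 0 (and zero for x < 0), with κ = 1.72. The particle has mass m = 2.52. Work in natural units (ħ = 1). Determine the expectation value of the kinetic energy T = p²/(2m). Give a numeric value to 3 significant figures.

0.587

T = −(ħ²/2m) d²/dx², so ⟨T⟩ = −(ħ²/2m) ∫ R*·R'' dx / ∫|R|² dx; with m = 2.52.
Differentiate x·exp(−κ·x) with the product rule; every integrand then reduces to terms xʲ·e^(−2κx) on [0, ∞), with ∫₀^∞ xʲ·e^(−2κx) dx = j!/(2κ)^(j+1).
State is unnormalized: ∫|R|² dx = 0.049131, and ∫R*·(−ħ²/2m · R'') dx = 0.028839, so ⟨T⟩ = 0.028839 / 0.049131.
⟨T⟩ = 0.58698.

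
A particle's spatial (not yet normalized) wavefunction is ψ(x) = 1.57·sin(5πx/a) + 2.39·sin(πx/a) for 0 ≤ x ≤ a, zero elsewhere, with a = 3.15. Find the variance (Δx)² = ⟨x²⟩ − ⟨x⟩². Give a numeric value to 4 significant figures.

Compute ⟨x⟩ and ⟨x²⟩ separately, then (Δx)² = ⟨x²⟩ − ⟨x⟩².
On 0 ≤ x ≤ a (j ≠ l): ∫sin²(jπx/a) dx = a/2, ∫sin(jπx/a)·sin(lπx/a) dx = 0; diagonal moments ∫x·sin²(jπx/a) dx = a²/4, ∫x²·sin²(jπx/a) dx = a³·(1/6 − 1/(4j²π²)); cross terms ∫x·sin(jπx/a)·sin(lπx/a) dx = 0 for j + l even and −4jla²/(π²(j² − l²)²) for j + l odd, ∫x²·sin(jπx/a)·sin(lπx/a) dx = (−1)^(j+l)·4jla³/(π²(j² − l²)²); higher powers the same way via product-to-sum and parts.
Normalization: ∫|ψ|² dx = 12.879.
⟨x⟩ = 1.5750 and ⟨x²⟩ = 3.0144.
(Δx)² = 3.0144 − (1.5750)² = 0.53374.

0.5337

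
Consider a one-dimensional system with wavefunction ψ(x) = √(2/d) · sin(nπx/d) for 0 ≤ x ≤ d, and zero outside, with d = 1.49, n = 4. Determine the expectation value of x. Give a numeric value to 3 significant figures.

0.745

⟨x⟩ = ∫ x·|ψ|² dx (integrals over the domain).
With sin²θ = (1 − cos2θ)/2 on 0 ≤ x ≤ d: ∫sin²(nπx/d) dx = d/2, ∫x·sin²(nπx/d) dx = d²/4, ∫x²·sin²(nπx/d) dx = d³·(1/6 − 1/(4n²π²)); higher powers xᵏ the same way, integrating xᵏ·cos(2nπx/d) by parts.
⟨x⟩ = 0.74500.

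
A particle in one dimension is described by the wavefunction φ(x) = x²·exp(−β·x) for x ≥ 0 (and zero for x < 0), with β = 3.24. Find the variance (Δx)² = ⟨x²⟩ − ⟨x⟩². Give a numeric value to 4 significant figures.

0.1191

Compute ⟨x⟩ and ⟨x²⟩ separately, then (Δx)² = ⟨x²⟩ − ⟨x⟩².
Every integrand reduces to terms xʲ·e^(−2βx) on [0, ∞); use ∫₀^∞ xʲ·e^(−2βx) dx = j!/(2β)^(j+1).
Normalization: ∫|φ|² dx = 0.0021006.
⟨x⟩ = 0.77160 and ⟨x²⟩ = 0.71445.
(Δx)² = 0.71445 − (0.77160)² = 0.11907.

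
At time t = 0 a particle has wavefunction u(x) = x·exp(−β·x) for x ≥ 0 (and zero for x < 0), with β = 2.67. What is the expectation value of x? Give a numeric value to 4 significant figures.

0.5618

⟨x⟩ = ∫ x·|u|² dx / ∫|u|² dx (integrals over the domain).
Every integrand reduces to terms xʲ·e^(−2βx) on [0, ∞); use ∫₀^∞ xʲ·e^(−2βx) dx = j!/(2β)^(j+1).
State is unnormalized: ∫|u|² dx = 0.013134, and ∫u*·x·u dx = 0.0073788, so ⟨x⟩ = 0.0073788 / 0.013134.
⟨x⟩ = 0.56180.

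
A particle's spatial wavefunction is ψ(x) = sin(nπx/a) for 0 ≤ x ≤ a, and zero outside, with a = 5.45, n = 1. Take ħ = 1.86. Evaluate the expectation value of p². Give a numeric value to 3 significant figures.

p² ψ = −ħ² d²ψ/dx²; ⟨p²⟩ = −ħ² ∫ ψ*·ψ'' dx / ∫|ψ|² dx.
d/dx sin(nπx/a) = (nπ/a)·cos(nπx/a) and d²/dx² sin(nπx/a) = −(nπ/a)²·sin(nπx/a); on 0 ≤ x ≤ a, ∫sin²(nπx/a) dx = a/2 and ∫sin(nπx/a)·cos(nπx/a) dx = 0.
State is unnormalized: ∫|ψ|² dx = 2.7250, and ∫ψ*·(−ħ² ψ'') dx = 3.1326, so ⟨p²⟩ = 3.1326 / 2.7250.
⟨p²⟩ = 1.1496.

1.15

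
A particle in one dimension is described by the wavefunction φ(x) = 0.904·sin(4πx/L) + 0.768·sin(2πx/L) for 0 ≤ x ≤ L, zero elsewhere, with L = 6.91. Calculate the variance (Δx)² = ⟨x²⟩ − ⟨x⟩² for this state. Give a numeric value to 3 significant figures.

Compute ⟨x⟩ and ⟨x²⟩ separately, then (Δx)² = ⟨x²⟩ − ⟨x⟩².
On 0 ≤ x ≤ L (j ≠ l): ∫sin²(jπx/L) dx = L/2, ∫sin(jπx/L)·sin(lπx/L) dx = 0; diagonal moments ∫x·sin²(jπx/L) dx = L²/4, ∫x²·sin²(jπx/L) dx = L³·(1/6 − 1/(4j²π²)); cross terms ∫x·sin(jπx/L)·sin(lπx/L) dx = 0 for j + l even and −4jlL²/(π²(j² − l²)²) for j + l odd, ∫x²·sin(jπx/L)·sin(lπx/L) dx = (−1)^(j+l)·4jlL³/(π²(j² − l²)²); higher powers the same way via product-to-sum and parts.
Normalization: ∫|φ|² dx = 4.8613.
⟨x⟩ = 3.4550 and ⟨x²⟩ = 17.697.
(Δx)² = 17.697 − (3.4550)² = 5.7596.

5.76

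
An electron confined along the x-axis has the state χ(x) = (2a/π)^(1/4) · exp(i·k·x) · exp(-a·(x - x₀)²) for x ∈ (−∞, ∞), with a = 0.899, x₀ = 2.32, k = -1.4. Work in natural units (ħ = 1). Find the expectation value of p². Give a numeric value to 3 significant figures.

2.86

p² χ = −ħ² d²χ/dx²; ⟨p²⟩ = −ħ² ∫ χ*·χ'' dx.
Gaussian moments (u = x − x₀): ∫u^(2j)·e^(−2au²) du = (2j−1)!!/(4a)^j · √(π/(2a)), odd powers integrate to 0; here √(π/(2a)) = 1.3218. Derivatives: χ′ = (ik − 2au)·χ, χ″ = ((ik − 2au)² − 2a)·χ; the odd-in-u pieces drop out.
⟨p²⟩ = 2.8590.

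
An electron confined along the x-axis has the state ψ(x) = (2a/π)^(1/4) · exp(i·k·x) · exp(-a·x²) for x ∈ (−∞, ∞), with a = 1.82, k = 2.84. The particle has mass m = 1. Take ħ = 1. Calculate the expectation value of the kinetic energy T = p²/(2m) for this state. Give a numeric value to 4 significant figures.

T = −(ħ²/2m) d²/dx², so ⟨T⟩ = −(ħ²/2m) ∫ ψ*·ψ'' dx; with m = 1.
Gaussian moments: ∫x^(2j)·e^(−2ax²) dx = (2j−1)!!/(4a)^j · √(π/(2a)), odd powers integrate to 0; here √(π/(2a)) = 0.92902. Derivatives: ψ′ = (ik − 2ax)·ψ, ψ″ = ((ik − 2ax)² − 2a)·ψ; the odd-in-x pieces drop out.
⟨T⟩ = 4.9428.

4.943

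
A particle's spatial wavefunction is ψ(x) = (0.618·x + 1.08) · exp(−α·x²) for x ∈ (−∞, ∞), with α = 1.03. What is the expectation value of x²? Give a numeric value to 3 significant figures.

0.278

⟨x²⟩ = ∫ x²·|ψ|² dx / ∫|ψ|² dx (integrals over the domain).
Expand each integrand as polynomial × e^(−2αx²) and use ∫x^(2j)·e^(−2αx²) dx = (2j−1)!!/(4α)^j · √(π/(2α)), odd powers → 0; here √(π/(2α)) = 1.2349.
State is unnormalized: ∫|ψ|² dx = 1.5549, and ∫ψ*·x²·ψ dx = 0.43297, so ⟨x²⟩ = 0.43297 / 1.5549.
⟨x²⟩ = 0.27846.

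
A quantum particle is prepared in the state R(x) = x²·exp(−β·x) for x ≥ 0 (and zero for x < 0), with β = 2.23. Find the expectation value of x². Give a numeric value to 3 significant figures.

1.51

⟨x²⟩ = ∫ x²·|R|² dx / ∫|R|² dx (integrals over the domain).
Every integrand reduces to terms xʲ·e^(−2βx) on [0, ∞); use ∫₀^∞ xʲ·e^(−2βx) dx = j!/(2β)^(j+1).
State is unnormalized: ∫|R|² dx = 0.013600, and ∫R*·x²·R dx = 0.020511, so ⟨x²⟩ = 0.020511 / 0.013600.
⟨x²⟩ = 1.5082.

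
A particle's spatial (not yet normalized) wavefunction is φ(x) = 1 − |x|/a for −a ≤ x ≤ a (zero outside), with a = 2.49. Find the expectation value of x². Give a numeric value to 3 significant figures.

⟨x²⟩ = ∫ x²·|φ|² dx / ∫|φ|² dx (integrals over the domain).
φ is even, so ∫ over [−a, a] = 2∫₀ᵃ with φ = 1 − x/a there: ∫₀ᵃ (1 − x/a)² dx = a/3, ∫₀ᵃ x²(1 − x/a)² dx = a³/30, ∫₀ᵃ x⁴(1 − x/a)² dx = a⁵/105.
State is unnormalized: ∫|φ|² dx = 1.6600, and ∫φ*·x²·φ dx = 1.0292, so ⟨x²⟩ = 1.0292 / 1.6600.
⟨x²⟩ = 0.62001.

0.620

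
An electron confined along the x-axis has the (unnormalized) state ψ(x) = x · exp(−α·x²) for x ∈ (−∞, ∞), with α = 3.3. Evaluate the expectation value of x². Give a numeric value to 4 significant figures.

⟨x²⟩ = ∫ x²·|ψ|² dx / ∫|ψ|² dx (integrals over the domain).
Expand each integrand as polynomial × e^(−2αx²) and use ∫x^(2j)·e^(−2αx²) dx = (2j−1)!!/(4α)^j · √(π/(2α)), odd powers → 0; here √(π/(2α)) = 0.68993.
State is unnormalized: ∫|ψ|² dx = 0.052267, and ∫ψ*·x²·ψ dx = 0.011879, so ⟨x²⟩ = 0.011879 / 0.052267.
⟨x²⟩ = 0.22727.

0.2273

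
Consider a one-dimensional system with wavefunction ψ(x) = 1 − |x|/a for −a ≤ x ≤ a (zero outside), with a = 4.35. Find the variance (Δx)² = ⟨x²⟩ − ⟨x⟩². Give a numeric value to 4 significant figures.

1.892

Compute ⟨x⟩ and ⟨x²⟩ separately, then (Δx)² = ⟨x²⟩ − ⟨x⟩².
ψ is even, so ∫ over [−a, a] = 2∫₀ᵃ with ψ = 1 − x/a there: ∫₀ᵃ (1 − x/a)² dx = a/3, ∫₀ᵃ x²(1 − x/a)² dx = a³/30, ∫₀ᵃ x⁴(1 − x/a)² dx = a⁵/105.
Normalization: ∫|ψ|² dx = 2.9000.
⟨x⟩ = 0.0000 and ⟨x²⟩ = 1.8923.
(Δx)² = 1.8923 − (0.0000)² = 1.8923.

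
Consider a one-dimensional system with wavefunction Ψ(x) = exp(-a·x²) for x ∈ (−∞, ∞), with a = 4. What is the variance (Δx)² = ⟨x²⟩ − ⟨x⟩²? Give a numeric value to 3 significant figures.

0.0625

Compute ⟨x⟩ and ⟨x²⟩ separately, then (Δx)² = ⟨x²⟩ − ⟨x⟩².
Gaussian moments: ∫x^(2j)·e^(−2ax²) dx = (2j−1)!!/(4a)^j · √(π/(2a)), odd powers integrate to 0; here √(π/(2a)) = 0.62666.
Normalization: ∫|Ψ|² dx = 0.62666.
⟨x⟩ = 0.0000 and ⟨x²⟩ = 0.062500.
(Δx)² = 0.062500 − (0.0000)² = 0.062500.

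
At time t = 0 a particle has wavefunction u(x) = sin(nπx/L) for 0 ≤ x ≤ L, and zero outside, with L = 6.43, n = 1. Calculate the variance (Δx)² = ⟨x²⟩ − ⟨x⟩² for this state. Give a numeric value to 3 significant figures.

1.35

Compute ⟨x⟩ and ⟨x²⟩ separately, then (Δx)² = ⟨x²⟩ − ⟨x⟩².
With sin²θ = (1 − cos2θ)/2 on 0 ≤ x ≤ L: ∫sin²(nπx/L) dx = L/2, ∫x·sin²(nπx/L) dx = L²/4, ∫x²·sin²(nπx/L) dx = L³·(1/6 − 1/(4n²π²)); higher powers xᵏ the same way, integrating xᵏ·cos(2nπx/L) by parts.
Normalization: ∫|u|² dx = 3.2150.
⟨x⟩ = 3.2150 and ⟨x²⟩ = 11.687.
(Δx)² = 11.687 − (3.2150)² = 1.3509.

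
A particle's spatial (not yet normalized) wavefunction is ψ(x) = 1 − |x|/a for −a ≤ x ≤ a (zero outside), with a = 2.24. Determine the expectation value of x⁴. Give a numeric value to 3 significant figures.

⟨x⁴⟩ = ∫ x⁴·|ψ|² dx / ∫|ψ|² dx (integrals over the domain).
ψ is even, so ∫ over [−a, a] = 2∫₀ᵃ with ψ = 1 − x/a there: ∫₀ᵃ (1 − x/a)² dx = a/3, ∫₀ᵃ x²(1 − x/a)² dx = a³/30, ∫₀ᵃ x⁴(1 − x/a)² dx = a⁵/105.
State is unnormalized: ∫|ψ|² dx = 1.4933, and ∫ψ*·x⁴·ψ dx = 1.0742, so ⟨x⁴⟩ = 1.0742 / 1.4933.
⟨x⁴⟩ = 0.71932.

0.719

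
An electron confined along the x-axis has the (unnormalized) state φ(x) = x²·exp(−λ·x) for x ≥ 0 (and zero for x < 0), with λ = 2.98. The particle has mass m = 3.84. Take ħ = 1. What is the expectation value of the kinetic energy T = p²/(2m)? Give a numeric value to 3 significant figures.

T = −(ħ²/2m) d²/dx², so ⟨T⟩ = −(ħ²/2m) ∫ φ*·φ'' dx / ∫|φ|² dx; with m = 3.84.
Differentiate x²·exp(−λ·x) with the product rule; every integrand then reduces to terms xʲ·e^(−2λx) on [0, ∞), with ∫₀^∞ xʲ·e^(−2λx) dx = j!/(2λ)^(j+1).
State is unnormalized: ∫|φ|² dx = 0.0031914, and ∫φ*·(−ħ²/2m · φ'') dx = 0.0012301, so ⟨T⟩ = 0.0012301 / 0.0031914.
⟨T⟩ = 0.38543.

0.385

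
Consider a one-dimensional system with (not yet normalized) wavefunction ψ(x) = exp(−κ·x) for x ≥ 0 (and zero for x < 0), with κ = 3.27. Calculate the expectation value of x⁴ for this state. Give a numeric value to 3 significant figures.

0.0131

⟨x⁴⟩ = ∫ x⁴·|ψ|² dx / ∫|ψ|² dx (integrals over the domain).
Every integrand reduces to terms xʲ·e^(−2κx) on [0, ∞); use ∫₀^∞ xʲ·e^(−2κx) dx = j!/(2κ)^(j+1).
State is unnormalized: ∫|ψ|² dx = 0.15291, and ∫ψ*·x⁴·ψ dx = 0.0020060, so ⟨x⁴⟩ = 0.0020060 / 0.15291.
⟨x⁴⟩ = 0.013119.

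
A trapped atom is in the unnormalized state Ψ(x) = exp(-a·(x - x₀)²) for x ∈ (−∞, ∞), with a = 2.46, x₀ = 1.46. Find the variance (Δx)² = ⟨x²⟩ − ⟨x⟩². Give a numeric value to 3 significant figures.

0.102

Compute ⟨x⟩ and ⟨x²⟩ separately, then (Δx)² = ⟨x²⟩ − ⟨x⟩².
Gaussian moments (u = x − x₀): ∫u^(2j)·e^(−2au²) du = (2j−1)!!/(4a)^j · √(π/(2a)), odd powers integrate to 0; here √(π/(2a)) = 0.79908.
Normalization: ∫|Ψ|² dx = 0.79908.
⟨x⟩ = 1.4600 and ⟨x²⟩ = 2.2332.
(Δx)² = 2.2332 − (1.4600)² = 0.10163.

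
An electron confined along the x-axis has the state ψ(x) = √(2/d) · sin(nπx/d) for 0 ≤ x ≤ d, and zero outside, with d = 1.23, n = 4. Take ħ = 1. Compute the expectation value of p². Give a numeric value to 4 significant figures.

p² ψ = −ħ² d²ψ/dx²; ⟨p²⟩ = −ħ² ∫ ψ*·ψ'' dx.
d/dx sin(nπx/d) = (nπ/d)·cos(nπx/d) and d²/dx² sin(nπx/d) = −(nπ/d)²·sin(nπx/d); on 0 ≤ x ≤ d, ∫sin²(nπx/d) dx = d/2 and ∫sin(nπx/d)·cos(nπx/d) dx = 0.
⟨p²⟩ = 104.38.

104.4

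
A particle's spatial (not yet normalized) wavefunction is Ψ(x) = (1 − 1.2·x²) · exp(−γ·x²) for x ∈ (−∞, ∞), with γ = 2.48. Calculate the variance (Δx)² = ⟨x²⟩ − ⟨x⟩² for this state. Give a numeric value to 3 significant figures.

Compute ⟨x⟩ and ⟨x²⟩ separately, then (Δx)² = ⟨x²⟩ − ⟨x⟩².
Expand each integrand as polynomial × e^(−2γx²) and use ∫x^(2j)·e^(−2γx²) dx = (2j−1)!!/(4γ)^j · √(π/(2γ)), odd powers → 0; here √(π/(2γ)) = 0.79586.
Normalization: ∫|Ψ|² dx = 0.63825.
⟨x⟩ = 0.0000 and ⟨x²⟩ = 0.062057.
(Δx)² = 0.062057 − (0.0000)² = 0.062057.

0.0621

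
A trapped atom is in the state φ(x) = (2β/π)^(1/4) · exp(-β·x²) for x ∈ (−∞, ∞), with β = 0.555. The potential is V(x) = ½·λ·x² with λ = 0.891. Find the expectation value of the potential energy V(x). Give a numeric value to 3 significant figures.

0.201

⟨V⟩ = ∫ V(x)·|φ|² dx.
Gaussian moments: ∫x^(2j)·e^(−2βx²) dx = (2j−1)!!/(4β)^j · √(π/(2β)), odd powers integrate to 0; here √(π/(2β)) = 1.6823.
⟨V⟩ = 0.20068.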